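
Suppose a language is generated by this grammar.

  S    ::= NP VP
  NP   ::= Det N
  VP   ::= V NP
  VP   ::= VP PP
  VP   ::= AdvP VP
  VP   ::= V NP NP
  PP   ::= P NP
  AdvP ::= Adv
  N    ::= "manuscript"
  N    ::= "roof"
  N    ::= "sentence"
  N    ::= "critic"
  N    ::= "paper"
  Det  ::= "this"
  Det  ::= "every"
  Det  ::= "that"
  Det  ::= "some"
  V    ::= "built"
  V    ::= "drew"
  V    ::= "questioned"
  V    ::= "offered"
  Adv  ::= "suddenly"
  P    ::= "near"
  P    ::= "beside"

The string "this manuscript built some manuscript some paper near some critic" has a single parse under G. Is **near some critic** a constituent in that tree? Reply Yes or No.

Yes

[S [NP [Det this] [N manuscript]] [VP [VP [V built] [NP [Det some] [N manuscript]] [NP [Det some] [N paper]]] [PP [P near] [NP [Det some] [N critic]]]]]
The words 'near some critic' are exhaustively dominated by a single PP node (built by PP → P NP), so they form a constituent.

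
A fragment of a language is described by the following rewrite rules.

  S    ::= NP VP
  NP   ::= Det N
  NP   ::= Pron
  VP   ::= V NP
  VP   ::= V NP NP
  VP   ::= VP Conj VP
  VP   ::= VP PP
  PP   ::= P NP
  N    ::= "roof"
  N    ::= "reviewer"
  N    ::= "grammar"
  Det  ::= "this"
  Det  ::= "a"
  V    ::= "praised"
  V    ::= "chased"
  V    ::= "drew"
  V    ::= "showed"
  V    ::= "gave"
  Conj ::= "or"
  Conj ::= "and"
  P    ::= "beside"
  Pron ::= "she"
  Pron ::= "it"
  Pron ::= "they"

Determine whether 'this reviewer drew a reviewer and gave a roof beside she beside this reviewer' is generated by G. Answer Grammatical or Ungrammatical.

Grammatical

S
  NP
    Det: this
    N: reviewer
  VP
    VP
      V: drew
      NP
        Det: a
        N: reviewer
    Conj: and
    VP
      VP
        VP
          V: gave
          NP
            Det: a
            N: roof
        PP
          P: beside
          NP
            Pron: she
      PP
        P: beside
        NP
          Det: this
          N: reviewer
Every word is introduced by a lexical rule and the phrasal rules combine the resulting categories into a single S.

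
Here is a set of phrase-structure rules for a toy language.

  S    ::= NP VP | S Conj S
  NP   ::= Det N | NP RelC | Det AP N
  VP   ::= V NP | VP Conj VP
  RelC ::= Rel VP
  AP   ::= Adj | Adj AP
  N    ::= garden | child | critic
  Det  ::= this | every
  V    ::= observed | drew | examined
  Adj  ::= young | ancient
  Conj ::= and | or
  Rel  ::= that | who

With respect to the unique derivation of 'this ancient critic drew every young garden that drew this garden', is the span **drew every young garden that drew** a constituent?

No

[S [NP [Det this] [AP [Adj ancient]] [N critic]] [VP [V drew] [NP [NP [Det every] [AP [Adj young]] [N garden]] [RelC [Rel that] [VP [V drew] [NP [Det this] [N garden]]]]]]]
The smallest constituent containing 'drew every young garden that drew' is the VP spanning 'drew every young garden that drew this garden'; no single node in the tree dominates exactly the given words.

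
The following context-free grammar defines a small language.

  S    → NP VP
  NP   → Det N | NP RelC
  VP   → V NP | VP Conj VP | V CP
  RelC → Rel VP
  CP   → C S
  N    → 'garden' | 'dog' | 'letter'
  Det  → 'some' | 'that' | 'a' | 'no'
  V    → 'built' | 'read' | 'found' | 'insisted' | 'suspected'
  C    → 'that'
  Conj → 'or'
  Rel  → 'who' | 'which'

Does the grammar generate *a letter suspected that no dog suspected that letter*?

Grammatical

S
  NP
    Det: a
    N: letter
  VP
    V: suspected
    CP
      C: that
      S
        NP
          Det: no
          N: dog
        VP
          V: suspected
          NP
            Det: that
            N: letter
Every word is introduced by a lexical rule and the phrasal rules combine the resulting categories into a single S.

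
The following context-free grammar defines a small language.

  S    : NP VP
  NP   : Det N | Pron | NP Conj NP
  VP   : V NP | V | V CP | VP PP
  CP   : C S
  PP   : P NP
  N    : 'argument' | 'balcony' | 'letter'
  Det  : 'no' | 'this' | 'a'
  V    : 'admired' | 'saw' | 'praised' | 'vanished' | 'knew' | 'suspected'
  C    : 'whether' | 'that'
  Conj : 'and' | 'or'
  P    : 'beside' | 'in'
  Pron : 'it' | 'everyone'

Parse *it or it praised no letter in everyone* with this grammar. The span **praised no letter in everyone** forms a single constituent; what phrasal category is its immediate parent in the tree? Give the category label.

S

S
  NP
    NP
      Pron: it
    Conj: or
    NP
      Pron: it
  VP
    VP
      V: praised
      NP
        Det: no
        N: letter
    PP
      P: in
      NP
        Pron: everyone
The span 'praised no letter in everyone' is the VP node built by VP → VP PP.
Its mother is the S built by S → NP VP.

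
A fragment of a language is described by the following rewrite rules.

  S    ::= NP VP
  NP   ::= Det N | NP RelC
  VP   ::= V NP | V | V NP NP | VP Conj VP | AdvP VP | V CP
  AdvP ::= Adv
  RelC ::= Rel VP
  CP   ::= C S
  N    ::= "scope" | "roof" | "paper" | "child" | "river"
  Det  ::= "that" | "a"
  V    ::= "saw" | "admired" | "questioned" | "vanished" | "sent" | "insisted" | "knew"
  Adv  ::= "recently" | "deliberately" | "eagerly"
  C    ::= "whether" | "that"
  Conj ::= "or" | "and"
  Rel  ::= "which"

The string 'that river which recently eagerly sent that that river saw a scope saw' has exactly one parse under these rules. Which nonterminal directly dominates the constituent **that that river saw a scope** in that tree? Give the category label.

[S [NP [NP [Det that] [N river]] [RelC [Rel which] [VP [AdvP [Adv recently]] [VP [AdvP [Adv eagerly]] [VP [V sent] [CP [C that] [S [NP [Det that] [N river]] [VP [V saw] [NP [Det a] [N scope]]]]]]]]]] [VP [V saw]]]
The span 'that that river saw a scope' is the CP node built by CP → C S.
Its mother is the VP built by VP → V CP.

VP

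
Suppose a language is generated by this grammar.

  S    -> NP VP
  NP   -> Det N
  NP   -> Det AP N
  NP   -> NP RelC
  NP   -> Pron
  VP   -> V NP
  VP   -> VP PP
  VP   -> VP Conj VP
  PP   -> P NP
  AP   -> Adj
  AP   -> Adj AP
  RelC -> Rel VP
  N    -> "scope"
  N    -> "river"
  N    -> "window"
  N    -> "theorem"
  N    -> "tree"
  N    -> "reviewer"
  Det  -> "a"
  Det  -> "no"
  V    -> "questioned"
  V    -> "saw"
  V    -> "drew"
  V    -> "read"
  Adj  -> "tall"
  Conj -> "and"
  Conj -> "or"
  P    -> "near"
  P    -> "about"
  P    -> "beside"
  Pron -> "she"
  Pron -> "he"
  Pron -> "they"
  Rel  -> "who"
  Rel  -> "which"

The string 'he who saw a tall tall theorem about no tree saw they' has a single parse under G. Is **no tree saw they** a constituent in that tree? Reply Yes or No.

No

[S [NP [NP [Pron he]] [RelC [Rel who] [VP [VP [V saw] [NP [Det a] [AP [Adj tall] [AP [Adj tall]]] [N theorem]]] [PP [P about] [NP [Det no] [N tree]]]]]] [VP [V saw] [NP [Pron they]]]]
The smallest constituent containing 'no tree saw they' is the S spanning 'he who saw a tall tall theorem about no tree saw they'; no single node in the tree dominates exactly the given words.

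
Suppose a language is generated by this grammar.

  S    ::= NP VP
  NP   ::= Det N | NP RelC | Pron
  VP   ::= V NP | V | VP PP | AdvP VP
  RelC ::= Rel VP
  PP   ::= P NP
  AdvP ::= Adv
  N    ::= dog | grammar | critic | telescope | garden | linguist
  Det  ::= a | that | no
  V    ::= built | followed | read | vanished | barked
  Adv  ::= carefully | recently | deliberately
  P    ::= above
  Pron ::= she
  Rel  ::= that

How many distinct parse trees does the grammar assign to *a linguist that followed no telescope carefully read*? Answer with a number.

[S [NP [NP [Det a] [N linguist]] [RelC [Rel that] [VP [V followed] [NP [Det no] [N telescope]]]]] [VP [AdvP [Adv carefully]] [VP [V read]]]]
No rule offers an alternative attachment or grouping for any span, so this is the only derivation.

1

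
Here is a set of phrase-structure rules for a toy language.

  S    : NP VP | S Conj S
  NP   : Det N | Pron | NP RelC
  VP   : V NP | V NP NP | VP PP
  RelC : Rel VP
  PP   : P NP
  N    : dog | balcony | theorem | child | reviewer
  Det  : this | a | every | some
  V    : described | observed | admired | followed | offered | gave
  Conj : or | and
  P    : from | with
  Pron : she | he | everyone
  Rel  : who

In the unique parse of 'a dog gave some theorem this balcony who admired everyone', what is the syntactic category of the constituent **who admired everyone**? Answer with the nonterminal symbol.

S
  NP
    Det: a
    N: dog
  VP
    V: gave
    NP
      Det: some
      N: theorem
    NP
      NP
        Det: this
        N: balcony
      RelC
        Rel: who
        VP
          V: admired
          NP
            Pron: everyone
The span 'who admired everyone' is the RelC node built by RelC → Rel VP.

RelC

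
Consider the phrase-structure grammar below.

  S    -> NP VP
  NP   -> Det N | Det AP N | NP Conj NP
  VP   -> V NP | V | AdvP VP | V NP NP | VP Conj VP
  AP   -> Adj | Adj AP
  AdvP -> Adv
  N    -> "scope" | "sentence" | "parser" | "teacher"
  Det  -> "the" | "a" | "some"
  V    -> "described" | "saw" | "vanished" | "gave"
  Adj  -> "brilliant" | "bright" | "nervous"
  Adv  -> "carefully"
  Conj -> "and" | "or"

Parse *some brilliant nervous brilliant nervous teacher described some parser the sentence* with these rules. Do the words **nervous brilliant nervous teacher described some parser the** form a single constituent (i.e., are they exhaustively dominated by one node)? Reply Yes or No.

[S [NP [Det some] [AP [Adj brilliant] [AP [Adj nervous] [AP [Adj brilliant] [AP [Adj nervous]]]]] [N teacher]] [VP [V described] [NP [Det some] [N parser]] [NP [Det the] [N sentence]]]]
The smallest constituent containing 'nervous brilliant nervous teacher described some parser the' is the S spanning 'some brilliant nervous brilliant nervous teacher described some parser the sentence'; no single node in the tree dominates exactly the given words.

No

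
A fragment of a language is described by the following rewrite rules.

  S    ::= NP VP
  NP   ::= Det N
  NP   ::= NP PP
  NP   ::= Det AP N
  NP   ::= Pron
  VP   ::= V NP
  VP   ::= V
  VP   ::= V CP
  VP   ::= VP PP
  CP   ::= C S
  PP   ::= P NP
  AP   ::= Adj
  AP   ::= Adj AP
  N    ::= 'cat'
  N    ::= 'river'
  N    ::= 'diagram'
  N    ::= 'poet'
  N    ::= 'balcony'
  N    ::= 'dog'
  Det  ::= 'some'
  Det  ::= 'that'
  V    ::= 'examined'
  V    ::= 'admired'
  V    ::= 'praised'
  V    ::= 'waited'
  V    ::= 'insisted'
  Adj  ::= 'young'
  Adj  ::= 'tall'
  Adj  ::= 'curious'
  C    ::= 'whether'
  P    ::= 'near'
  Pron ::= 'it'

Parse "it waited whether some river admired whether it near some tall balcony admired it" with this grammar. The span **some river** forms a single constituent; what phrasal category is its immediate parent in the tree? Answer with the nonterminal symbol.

S

[S [NP [Pron it]] [VP [V waited] [CP [C whether] [S [NP [Det some] [N river]] [VP [V admired] [CP [C whether] [S [NP [NP [Pron it]] [PP [P near] [NP [Det some] [AP [Adj tall]] [N balcony]]]] [VP [V admired] [NP [Pron it]]]]]]]]]]
The span 'some river' is the NP node built by NP → Det N.
Its mother is the S built by S → NP VP.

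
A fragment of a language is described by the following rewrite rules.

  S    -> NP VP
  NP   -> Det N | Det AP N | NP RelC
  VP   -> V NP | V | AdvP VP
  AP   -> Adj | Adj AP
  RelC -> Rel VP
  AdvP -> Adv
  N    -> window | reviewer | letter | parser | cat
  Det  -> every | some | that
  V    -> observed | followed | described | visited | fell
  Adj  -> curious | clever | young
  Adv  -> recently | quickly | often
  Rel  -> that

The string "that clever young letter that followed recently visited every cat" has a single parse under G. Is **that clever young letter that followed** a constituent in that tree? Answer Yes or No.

Yes

[S [NP [NP [Det that] [AP [Adj clever] [AP [Adj young]]] [N letter]] [RelC [Rel that] [VP [V followed]]]] [VP [AdvP [Adv recently]] [VP [V visited] [NP [Det every] [N cat]]]]]
The words 'that clever young letter that followed' are exhaustively dominated by a single NP node (built by NP → NP RelC), so they form a constituent.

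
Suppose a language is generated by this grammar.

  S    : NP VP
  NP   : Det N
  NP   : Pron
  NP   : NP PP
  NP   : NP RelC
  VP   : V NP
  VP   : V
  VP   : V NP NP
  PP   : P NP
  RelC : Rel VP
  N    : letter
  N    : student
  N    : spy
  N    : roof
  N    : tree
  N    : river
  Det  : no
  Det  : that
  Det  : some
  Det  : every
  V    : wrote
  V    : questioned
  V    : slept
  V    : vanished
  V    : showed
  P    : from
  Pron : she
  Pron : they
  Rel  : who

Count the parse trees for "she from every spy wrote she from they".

[S [NP [NP [Pron she]] [PP [P from] [NP [Det every] [N spy]]]] [VP [V wrote] [NP [NP [Pron she]] [PP [P from] [NP [Pron they]]]]]]
No rule offers an alternative attachment or grouping for any span, so this is the only derivation.

1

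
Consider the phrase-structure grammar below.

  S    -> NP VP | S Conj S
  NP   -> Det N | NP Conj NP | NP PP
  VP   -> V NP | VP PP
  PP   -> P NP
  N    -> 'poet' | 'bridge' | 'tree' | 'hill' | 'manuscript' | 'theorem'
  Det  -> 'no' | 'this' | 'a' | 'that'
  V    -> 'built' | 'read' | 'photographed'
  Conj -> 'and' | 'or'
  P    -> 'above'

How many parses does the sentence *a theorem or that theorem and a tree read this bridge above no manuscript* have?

Two of the 4 distinct bracketings:
[S [NP [NP [Det a] [N theorem]] [Conj or] [NP [NP [Det that] [N theorem]] [Conj and] [NP [Det a] [N tree]]]] [VP [V read] [NP [NP [Det this] [N bridge]] [PP [P above] [NP [Det no] [N manuscript]]]]]]
[S [NP [NP [Det a] [N theorem]] [Conj or] [NP [NP [Det that] [N theorem]] [Conj and] [NP [Det a] [N tree]]]] [VP [VP [V read] [NP [Det this] [N bridge]]] [PP [P above] [NP [Det no] [N manuscript]]]]]
The difference turns on whether NP → NP PP is used at the relevant span, versus an alternative expansion of NP.

4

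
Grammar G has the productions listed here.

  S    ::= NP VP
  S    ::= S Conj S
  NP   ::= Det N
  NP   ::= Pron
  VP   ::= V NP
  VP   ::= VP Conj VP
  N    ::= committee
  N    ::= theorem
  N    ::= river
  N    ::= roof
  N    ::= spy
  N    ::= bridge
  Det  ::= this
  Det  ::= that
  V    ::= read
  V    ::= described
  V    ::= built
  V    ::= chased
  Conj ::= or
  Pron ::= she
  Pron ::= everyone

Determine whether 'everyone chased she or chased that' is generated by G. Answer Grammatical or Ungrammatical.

Ungrammatical

For S → NP VP, the only prefix that parses as NP is 'everyone', but the remainder 'chased she or chased that' is not a VP under these rules. The alternative S rule S → S Conj S likewise has no satisfying split.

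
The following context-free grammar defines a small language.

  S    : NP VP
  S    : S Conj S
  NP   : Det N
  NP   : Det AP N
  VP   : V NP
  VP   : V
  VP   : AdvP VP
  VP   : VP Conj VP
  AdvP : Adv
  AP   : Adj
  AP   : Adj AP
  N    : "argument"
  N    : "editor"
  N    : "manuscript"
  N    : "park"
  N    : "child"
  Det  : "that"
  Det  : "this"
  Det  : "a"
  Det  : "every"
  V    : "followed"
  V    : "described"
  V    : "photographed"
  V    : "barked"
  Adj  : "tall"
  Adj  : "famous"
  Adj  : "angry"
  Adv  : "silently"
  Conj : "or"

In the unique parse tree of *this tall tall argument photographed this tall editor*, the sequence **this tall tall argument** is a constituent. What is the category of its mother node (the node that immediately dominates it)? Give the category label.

S
  NP
    Det: this
    AP
      Adj: tall
      AP
        Adj: tall
    N: argument
  VP
    V: photographed
    NP
      Det: this
      AP
        Adj: tall
      N: editor
The span 'this tall tall argument' is the NP node built by NP → Det AP N.
Its mother is the S built by S → NP VP.

S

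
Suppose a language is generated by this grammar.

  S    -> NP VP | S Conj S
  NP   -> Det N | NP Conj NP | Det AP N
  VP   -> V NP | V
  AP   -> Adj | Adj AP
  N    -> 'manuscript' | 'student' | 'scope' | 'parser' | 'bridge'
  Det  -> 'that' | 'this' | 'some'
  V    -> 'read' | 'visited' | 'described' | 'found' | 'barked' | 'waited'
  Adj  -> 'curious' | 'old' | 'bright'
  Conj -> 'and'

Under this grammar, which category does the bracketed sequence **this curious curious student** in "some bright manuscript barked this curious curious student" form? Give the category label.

NP

[S [NP [Det some] [AP [Adj bright]] [N manuscript]] [VP [V barked] [NP [Det this] [AP [Adj curious] [AP [Adj curious]]] [N student]]]]
The span 'this curious curious student' is the NP node built by NP → Det AP N.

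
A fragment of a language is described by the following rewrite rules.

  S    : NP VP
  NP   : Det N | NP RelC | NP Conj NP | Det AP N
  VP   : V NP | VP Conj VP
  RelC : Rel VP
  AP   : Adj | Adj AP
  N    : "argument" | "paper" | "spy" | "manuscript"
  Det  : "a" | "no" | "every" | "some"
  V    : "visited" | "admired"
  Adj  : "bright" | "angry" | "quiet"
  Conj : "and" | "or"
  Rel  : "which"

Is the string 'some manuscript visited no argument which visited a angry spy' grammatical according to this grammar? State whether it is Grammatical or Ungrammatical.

S
  NP
    Det: some
    N: manuscript
  VP
    V: visited
    NP
      NP
        Det: no
        N: argument
      RelC
        Rel: which
        VP
          V: visited
          NP
            Det: a
            AP
              Adj: angry
            N: spy
Every word is introduced by a lexical rule and the phrasal rules combine the resulting categories into a single S.

Grammatical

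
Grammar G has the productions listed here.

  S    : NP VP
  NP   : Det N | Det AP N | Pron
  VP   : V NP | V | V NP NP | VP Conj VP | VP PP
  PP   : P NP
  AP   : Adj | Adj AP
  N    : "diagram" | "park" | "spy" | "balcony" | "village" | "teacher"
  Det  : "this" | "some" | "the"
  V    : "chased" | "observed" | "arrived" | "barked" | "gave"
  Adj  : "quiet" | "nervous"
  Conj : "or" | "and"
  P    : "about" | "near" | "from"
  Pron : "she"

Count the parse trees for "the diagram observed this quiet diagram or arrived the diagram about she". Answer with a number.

The two bracketings:
[S [NP [Det the] [N diagram]] [VP [VP [V observed] [NP [Det this] [AP [Adj quiet]] [N diagram]]] [Conj or] [VP [VP [V arrived] [NP [Det the] [N diagram]]] [PP [P about] [NP [Pron she]]]]]]
[S [NP [Det the] [N diagram]] [VP [VP [VP [V observed] [NP [Det this] [AP [Adj quiet]] [N diagram]]] [Conj or] [VP [V arrived] [NP [Det the] [N diagram]]]] [PP [P about] [NP [Pron she]]]]]
The trees differ in how a recursive rule is bracketed over the same span.

2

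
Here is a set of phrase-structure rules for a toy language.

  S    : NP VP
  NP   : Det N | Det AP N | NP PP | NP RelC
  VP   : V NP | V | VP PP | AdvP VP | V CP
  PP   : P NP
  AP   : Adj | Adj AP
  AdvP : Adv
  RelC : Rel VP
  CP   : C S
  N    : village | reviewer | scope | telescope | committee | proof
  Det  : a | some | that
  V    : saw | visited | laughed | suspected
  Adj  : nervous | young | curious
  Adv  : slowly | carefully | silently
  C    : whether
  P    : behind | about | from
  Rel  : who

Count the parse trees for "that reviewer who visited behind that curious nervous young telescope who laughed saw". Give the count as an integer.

4

Two of the 4 distinct bracketings:
[S [NP [NP [NP [Det that] [N reviewer]] [RelC [Rel who] [VP [V visited]]]] [PP [P behind] [NP [NP [Det that] [AP [Adj curious] [AP [Adj nervous] [AP [Adj young]]]] [N telescope]] [RelC [Rel who] [VP [V laughed]]]]]] [VP [V saw]]]
[S [NP [NP [Det that] [N reviewer]] [RelC [Rel who] [VP [VP [V visited]] [PP [P behind] [NP [NP [Det that] [AP [Adj curious] [AP [Adj nervous] [AP [Adj young]]]] [N telescope]] [RelC [Rel who] [VP [V laughed]]]]]]]] [VP [V saw]]]
The difference turns on whether NP → NP PP is used at the relevant span, versus an alternative expansion of NP.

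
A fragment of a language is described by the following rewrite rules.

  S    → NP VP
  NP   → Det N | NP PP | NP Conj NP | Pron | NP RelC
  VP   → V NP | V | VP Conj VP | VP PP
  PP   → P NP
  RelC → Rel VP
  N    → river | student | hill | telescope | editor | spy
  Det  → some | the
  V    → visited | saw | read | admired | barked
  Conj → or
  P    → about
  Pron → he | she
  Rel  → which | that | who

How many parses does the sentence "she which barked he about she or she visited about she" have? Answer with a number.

7

Two of the 7 distinct bracketings:
[S [NP [NP [NP [Pron she]] [RelC [Rel which] [VP [V barked] [NP [Pron he]]]]] [PP [P about] [NP [NP [Pron she]] [Conj or] [NP [Pron she]]]]] [VP [VP [V visited]] [PP [P about] [NP [Pron she]]]]]
[S [NP [NP [NP [NP [Pron she]] [RelC [Rel which] [VP [V barked] [NP [Pron he]]]]] [PP [P about] [NP [Pron she]]]] [Conj or] [NP [Pron she]]] [VP [VP [V visited]] [PP [P about] [NP [Pron she]]]]]
The trees differ in how a recursive rule is bracketed over the same span.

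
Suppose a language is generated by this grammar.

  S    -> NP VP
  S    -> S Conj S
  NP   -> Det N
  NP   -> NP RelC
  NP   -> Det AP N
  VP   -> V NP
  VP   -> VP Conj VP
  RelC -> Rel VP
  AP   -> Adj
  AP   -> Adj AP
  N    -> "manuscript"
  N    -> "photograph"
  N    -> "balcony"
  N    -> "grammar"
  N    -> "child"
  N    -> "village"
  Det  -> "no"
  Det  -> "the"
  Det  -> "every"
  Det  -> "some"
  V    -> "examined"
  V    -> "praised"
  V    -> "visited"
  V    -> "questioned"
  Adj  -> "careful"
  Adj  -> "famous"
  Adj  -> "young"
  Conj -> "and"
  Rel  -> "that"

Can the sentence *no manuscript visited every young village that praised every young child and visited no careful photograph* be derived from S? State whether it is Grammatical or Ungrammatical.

S
  NP
    Det: no
    N: manuscript
  VP
    V: visited
    NP
      NP
        Det: every
        AP
          Adj: young
        N: village
      RelC
        Rel: that
        VP
          VP
            V: praised
            NP
              Det: every
              AP
                Adj: young
              N: child
          Conj: and
          VP
            V: visited
            NP
              Det: no
              AP
                Adj: careful
              N: photograph
Each bracket corresponds to one application of a listed rule, so the string is derivable from S.

Grammatical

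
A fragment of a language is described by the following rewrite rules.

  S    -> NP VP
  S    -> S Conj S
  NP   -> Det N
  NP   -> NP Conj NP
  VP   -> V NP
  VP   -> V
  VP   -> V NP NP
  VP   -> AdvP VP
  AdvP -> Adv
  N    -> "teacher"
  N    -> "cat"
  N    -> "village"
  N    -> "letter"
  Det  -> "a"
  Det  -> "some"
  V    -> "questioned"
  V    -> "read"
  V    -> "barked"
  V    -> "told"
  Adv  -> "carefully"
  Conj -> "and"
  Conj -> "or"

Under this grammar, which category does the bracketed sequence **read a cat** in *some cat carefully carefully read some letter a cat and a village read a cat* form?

VP

[S [S [NP [Det some] [N cat]] [VP [AdvP [Adv carefully]] [VP [AdvP [Adv carefully]] [VP [V read] [NP [Det some] [N letter]] [NP [Det a] [N cat]]]]]] [Conj and] [S [NP [Det a] [N village]] [VP [V read] [NP [Det a] [N cat]]]]]
The span 'read a cat' is the VP node built by VP → V NP.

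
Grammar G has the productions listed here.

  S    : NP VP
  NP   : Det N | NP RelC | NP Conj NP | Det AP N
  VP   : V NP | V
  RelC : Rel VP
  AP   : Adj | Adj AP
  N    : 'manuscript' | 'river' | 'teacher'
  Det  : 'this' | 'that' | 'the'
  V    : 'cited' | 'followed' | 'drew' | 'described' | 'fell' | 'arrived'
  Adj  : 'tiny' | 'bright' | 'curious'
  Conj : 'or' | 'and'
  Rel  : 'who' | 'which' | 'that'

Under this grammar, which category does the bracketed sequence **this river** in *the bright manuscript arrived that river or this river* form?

NP

S
  NP
    Det: the
    AP
      Adj: bright
    N: manuscript
  VP
    V: arrived
    NP
      NP
        Det: that
        N: river
      Conj: or
      NP
        Det: this
        N: river
The span 'this river' is the NP node built by NP → Det N.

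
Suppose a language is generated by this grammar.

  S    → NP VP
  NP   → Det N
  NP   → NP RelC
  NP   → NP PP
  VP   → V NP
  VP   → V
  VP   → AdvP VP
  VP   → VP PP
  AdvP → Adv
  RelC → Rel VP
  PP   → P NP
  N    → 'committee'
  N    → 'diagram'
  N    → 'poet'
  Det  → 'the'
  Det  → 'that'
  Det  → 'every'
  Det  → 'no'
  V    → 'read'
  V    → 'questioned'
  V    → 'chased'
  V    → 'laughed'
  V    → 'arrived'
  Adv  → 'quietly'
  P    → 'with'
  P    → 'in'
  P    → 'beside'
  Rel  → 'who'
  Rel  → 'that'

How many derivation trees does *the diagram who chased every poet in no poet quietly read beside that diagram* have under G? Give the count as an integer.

6

Two of the 6 distinct bracketings:
[S [NP [NP [Det the] [N diagram]] [RelC [Rel who] [VP [V chased] [NP [NP [Det every] [N poet]] [PP [P in] [NP [Det no] [N poet]]]]]]] [VP [AdvP [Adv quietly]] [VP [VP [V read]] [PP [P beside] [NP [Det that] [N diagram]]]]]]
[S [NP [NP [Det the] [N diagram]] [RelC [Rel who] [VP [V chased] [NP [NP [Det every] [N poet]] [PP [P in] [NP [Det no] [N poet]]]]]]] [VP [VP [AdvP [Adv quietly]] [VP [V read]]] [PP [P beside] [NP [Det that] [N diagram]]]]]
The trees differ in how a recursive rule is bracketed over the same span.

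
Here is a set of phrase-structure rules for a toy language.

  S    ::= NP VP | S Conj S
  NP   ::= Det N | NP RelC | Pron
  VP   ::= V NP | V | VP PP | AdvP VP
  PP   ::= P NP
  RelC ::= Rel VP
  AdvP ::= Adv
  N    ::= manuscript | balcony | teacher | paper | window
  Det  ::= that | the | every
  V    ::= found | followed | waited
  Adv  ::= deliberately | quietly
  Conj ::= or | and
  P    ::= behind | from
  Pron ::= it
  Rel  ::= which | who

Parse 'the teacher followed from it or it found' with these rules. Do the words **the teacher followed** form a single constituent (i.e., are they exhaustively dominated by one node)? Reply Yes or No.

No

[S [S [NP [Det the] [N teacher]] [VP [VP [V followed]] [PP [P from] [NP [Pron it]]]]] [Conj or] [S [NP [Pron it]] [VP [V found]]]]
The smallest constituent containing 'the teacher followed' is the S spanning 'the teacher followed from it'; no single node in the tree dominates exactly the given words.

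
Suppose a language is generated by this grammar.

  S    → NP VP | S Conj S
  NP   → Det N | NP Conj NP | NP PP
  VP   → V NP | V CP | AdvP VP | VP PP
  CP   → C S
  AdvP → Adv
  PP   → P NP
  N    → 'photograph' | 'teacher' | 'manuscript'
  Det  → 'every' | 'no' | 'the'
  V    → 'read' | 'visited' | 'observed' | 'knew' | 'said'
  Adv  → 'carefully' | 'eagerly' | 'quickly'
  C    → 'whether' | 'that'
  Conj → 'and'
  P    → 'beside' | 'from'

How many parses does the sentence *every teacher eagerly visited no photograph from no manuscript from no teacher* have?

Two of the 9 distinct bracketings:
[S [NP [Det every] [N teacher]] [VP [AdvP [Adv eagerly]] [VP [V visited] [NP [NP [Det no] [N photograph]] [PP [P from] [NP [NP [Det no] [N manuscript]] [PP [P from] [NP [Det no] [N teacher]]]]]]]]]
[S [NP [Det every] [N teacher]] [VP [AdvP [Adv eagerly]] [VP [V visited] [NP [NP [NP [Det no] [N photograph]] [PP [P from] [NP [Det no] [N manuscript]]]] [PP [P from] [NP [Det no] [N teacher]]]]]]]
The trees differ in how a recursive rule is bracketed over the same span.

9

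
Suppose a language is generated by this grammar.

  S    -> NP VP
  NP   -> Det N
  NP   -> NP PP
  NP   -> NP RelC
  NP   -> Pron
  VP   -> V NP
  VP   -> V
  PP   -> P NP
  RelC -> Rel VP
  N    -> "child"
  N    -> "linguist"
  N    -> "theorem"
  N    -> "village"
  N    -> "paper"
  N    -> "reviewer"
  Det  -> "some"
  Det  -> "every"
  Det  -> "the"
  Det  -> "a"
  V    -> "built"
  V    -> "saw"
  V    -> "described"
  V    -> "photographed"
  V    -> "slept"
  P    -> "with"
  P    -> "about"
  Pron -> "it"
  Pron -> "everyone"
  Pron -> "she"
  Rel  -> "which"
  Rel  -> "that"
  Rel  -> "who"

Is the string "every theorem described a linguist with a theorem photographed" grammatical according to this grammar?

For S → NP VP, the only prefix that parses as NP is 'every theorem', but the remainder 'described a linguist with a theorem photographed' is not a VP under these rules.

Ungrammatical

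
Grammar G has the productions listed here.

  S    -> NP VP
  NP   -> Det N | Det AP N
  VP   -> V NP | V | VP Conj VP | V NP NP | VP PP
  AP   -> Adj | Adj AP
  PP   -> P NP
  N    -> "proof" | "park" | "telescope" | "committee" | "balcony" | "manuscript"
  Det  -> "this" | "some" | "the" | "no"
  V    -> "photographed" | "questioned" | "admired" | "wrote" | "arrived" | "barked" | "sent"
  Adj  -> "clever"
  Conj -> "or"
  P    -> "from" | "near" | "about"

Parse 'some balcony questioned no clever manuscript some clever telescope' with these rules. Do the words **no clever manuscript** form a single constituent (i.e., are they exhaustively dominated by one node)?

Yes

[S [NP [Det some] [N balcony]] [VP [V questioned] [NP [Det no] [AP [Adj clever]] [N manuscript]] [NP [Det some] [AP [Adj clever]] [N telescope]]]]
The words 'no clever manuscript' are exhaustively dominated by a single NP node (built by NP → Det AP N), so they form a constituent.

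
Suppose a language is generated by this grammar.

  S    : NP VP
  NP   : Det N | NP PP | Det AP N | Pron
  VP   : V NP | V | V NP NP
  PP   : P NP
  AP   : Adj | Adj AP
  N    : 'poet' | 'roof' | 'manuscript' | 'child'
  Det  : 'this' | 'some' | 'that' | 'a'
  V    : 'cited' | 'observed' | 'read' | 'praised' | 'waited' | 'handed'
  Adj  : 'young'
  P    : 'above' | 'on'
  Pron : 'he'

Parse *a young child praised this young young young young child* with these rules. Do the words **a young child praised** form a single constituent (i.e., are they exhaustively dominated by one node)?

[S [NP [Det a] [AP [Adj young]] [N child]] [VP [V praised] [NP [Det this] [AP [Adj young] [AP [Adj young] [AP [Adj young] [AP [Adj young]]]]] [N child]]]]
The smallest constituent containing 'a young child praised' is the S spanning 'a young child praised this young young young young child'; no single node in the tree dominates exactly the given words.

No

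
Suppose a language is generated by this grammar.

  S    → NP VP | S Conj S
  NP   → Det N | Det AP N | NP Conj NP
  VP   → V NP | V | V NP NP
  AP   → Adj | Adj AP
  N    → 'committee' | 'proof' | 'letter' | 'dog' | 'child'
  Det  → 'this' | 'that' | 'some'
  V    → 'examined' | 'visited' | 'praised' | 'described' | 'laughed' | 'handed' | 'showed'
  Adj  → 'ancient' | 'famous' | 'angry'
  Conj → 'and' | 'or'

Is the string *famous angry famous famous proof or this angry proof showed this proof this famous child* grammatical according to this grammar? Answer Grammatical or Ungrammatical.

For S → NP VP, no prefix of the string parses as an NP. The alternative S rule S → S Conj S likewise has no satisfying split.

Ungrammatical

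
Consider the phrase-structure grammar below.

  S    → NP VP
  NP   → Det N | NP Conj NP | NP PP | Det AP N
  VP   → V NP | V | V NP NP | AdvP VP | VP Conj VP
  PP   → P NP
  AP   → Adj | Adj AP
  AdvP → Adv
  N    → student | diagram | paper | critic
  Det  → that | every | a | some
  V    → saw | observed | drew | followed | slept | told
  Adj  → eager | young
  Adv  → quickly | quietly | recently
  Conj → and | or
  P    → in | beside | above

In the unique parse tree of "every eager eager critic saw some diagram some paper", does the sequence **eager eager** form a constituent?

[S [NP [Det every] [AP [Adj eager] [AP [Adj eager]]] [N critic]] [VP [V saw] [NP [Det some] [N diagram]] [NP [Det some] [N paper]]]]
The words 'eager eager' are exhaustively dominated by a single AP node (built by AP → Adj AP), so they form a constituent.

Yes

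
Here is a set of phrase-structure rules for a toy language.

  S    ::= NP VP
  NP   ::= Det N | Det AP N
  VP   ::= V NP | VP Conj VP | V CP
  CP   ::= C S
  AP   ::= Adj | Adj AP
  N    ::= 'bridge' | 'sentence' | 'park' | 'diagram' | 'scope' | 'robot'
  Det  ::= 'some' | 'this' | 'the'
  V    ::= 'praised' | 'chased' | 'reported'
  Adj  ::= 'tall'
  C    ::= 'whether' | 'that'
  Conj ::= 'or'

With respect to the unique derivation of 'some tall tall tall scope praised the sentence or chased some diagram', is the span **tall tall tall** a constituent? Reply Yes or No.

Yes

[S [NP [Det some] [AP [Adj tall] [AP [Adj tall] [AP [Adj tall]]]] [N scope]] [VP [VP [V praised] [NP [Det the] [N sentence]]] [Conj or] [VP [V chased] [NP [Det some] [N diagram]]]]]
The words 'tall tall tall' are exhaustively dominated by a single AP node (built by AP → Adj AP), so they form a constituent.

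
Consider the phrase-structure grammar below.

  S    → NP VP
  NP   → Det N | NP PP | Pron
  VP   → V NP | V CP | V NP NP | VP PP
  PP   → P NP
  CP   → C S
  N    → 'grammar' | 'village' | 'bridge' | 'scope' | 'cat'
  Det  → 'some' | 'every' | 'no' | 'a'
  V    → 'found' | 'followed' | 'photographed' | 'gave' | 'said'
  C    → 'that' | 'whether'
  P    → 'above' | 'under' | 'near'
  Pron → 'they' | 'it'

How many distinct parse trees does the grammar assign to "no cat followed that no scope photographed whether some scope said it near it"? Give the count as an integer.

Two of the 4 distinct bracketings:
[S [NP [Det no] [N cat]] [VP [V followed] [CP [C that] [S [NP [Det no] [N scope]] [VP [V photographed] [CP [C whether] [S [NP [Det some] [N scope]] [VP [V said] [NP [NP [Pron it]] [PP [P near] [NP [Pron it]]]]]]]]]]]]
[S [NP [Det no] [N cat]] [VP [V followed] [CP [C that] [S [NP [Det no] [N scope]] [VP [V photographed] [CP [C whether] [S [NP [Det some] [N scope]] [VP [VP [V said] [NP [Pron it]]] [PP [P near] [NP [Pron it]]]]]]]]]]]
The difference turns on whether NP → NP PP is used at the relevant span, versus an alternative expansion of NP.

4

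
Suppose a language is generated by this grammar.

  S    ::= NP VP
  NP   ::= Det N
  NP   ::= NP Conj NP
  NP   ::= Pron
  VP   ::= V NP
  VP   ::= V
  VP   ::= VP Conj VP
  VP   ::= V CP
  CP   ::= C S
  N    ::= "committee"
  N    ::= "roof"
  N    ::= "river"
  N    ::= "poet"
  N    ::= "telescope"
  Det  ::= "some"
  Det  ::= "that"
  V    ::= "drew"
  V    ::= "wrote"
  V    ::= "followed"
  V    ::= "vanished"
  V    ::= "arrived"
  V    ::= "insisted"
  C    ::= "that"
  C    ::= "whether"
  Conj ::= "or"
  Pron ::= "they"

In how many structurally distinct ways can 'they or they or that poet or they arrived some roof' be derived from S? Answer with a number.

5

Two of the 5 distinct bracketings:
[S [NP [NP [Pron they]] [Conj or] [NP [NP [Pron they]] [Conj or] [NP [NP [Det that] [N poet]] [Conj or] [NP [Pron they]]]]] [VP [V arrived] [NP [Det some] [N roof]]]]
[S [NP [NP [Pron they]] [Conj or] [NP [NP [NP [Pron they]] [Conj or] [NP [Det that] [N poet]]] [Conj or] [NP [Pron they]]]] [VP [V arrived] [NP [Det some] [N roof]]]]
The trees differ in how a recursive rule is bracketed over the same span.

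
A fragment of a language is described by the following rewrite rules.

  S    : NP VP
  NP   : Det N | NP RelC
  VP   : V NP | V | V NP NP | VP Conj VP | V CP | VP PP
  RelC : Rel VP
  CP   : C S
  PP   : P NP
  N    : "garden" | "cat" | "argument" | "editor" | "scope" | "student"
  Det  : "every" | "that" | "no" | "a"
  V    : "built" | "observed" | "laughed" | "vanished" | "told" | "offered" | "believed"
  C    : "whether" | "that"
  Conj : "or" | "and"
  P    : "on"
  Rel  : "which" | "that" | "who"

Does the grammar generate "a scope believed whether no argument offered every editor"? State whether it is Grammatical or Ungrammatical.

Grammatical

S
  NP
    Det: a
    N: scope
  VP
    V: believed
    CP
      C: whether
      S
        NP
          Det: no
          N: argument
        VP
          V: offered
          NP
            Det: every
            N: editor
The bracketing above is licensed at every node by one of the given productions, with S at the root.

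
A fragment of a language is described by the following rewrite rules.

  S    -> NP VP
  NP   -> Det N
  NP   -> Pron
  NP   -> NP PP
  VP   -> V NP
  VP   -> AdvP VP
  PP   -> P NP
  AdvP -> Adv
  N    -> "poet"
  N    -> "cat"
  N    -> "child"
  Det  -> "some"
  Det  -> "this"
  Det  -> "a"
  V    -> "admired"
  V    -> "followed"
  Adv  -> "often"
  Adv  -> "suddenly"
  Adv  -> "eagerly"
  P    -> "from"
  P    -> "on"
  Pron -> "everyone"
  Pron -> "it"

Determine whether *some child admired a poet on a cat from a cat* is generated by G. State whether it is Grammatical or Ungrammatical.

Grammatical

[S [NP [Det some] [N child]] [VP [V admired] [NP [NP [Det a] [N poet]] [PP [P on] [NP [NP [Det a] [N cat]] [PP [P from] [NP [Det a] [N cat]]]]]]]]
The bracketing above is licensed at every node by one of the given productions, with S at the root.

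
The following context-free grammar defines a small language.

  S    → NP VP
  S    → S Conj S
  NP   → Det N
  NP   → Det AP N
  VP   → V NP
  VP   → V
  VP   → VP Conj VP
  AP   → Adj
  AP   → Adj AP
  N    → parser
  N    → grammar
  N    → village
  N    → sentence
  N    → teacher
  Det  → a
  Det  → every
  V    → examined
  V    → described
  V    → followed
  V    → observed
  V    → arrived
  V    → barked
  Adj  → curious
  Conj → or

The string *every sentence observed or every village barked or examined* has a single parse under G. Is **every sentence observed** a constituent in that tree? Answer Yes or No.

[S [S [NP [Det every] [N sentence]] [VP [V observed]]] [Conj or] [S [NP [Det every] [N village]] [VP [VP [V barked]] [Conj or] [VP [V examined]]]]]
The words 'every sentence observed' are exhaustively dominated by a single S node (built by S → NP VP), so they form a constituent.

Yes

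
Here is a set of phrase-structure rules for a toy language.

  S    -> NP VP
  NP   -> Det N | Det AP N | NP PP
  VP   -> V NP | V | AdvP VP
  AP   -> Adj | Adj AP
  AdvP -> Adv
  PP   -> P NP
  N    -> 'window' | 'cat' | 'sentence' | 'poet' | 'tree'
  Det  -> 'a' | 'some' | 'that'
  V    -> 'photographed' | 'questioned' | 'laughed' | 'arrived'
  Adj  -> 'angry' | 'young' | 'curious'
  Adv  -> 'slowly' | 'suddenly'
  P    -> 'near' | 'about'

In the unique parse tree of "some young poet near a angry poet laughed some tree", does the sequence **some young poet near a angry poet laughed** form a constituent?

[S [NP [NP [Det some] [AP [Adj young]] [N poet]] [PP [P near] [NP [Det a] [AP [Adj angry]] [N poet]]]] [VP [V laughed] [NP [Det some] [N tree]]]]
The smallest constituent containing 'some young poet near a angry poet laughed' is the S spanning 'some young poet near a angry poet laughed some tree'; no single node in the tree dominates exactly the given words.

No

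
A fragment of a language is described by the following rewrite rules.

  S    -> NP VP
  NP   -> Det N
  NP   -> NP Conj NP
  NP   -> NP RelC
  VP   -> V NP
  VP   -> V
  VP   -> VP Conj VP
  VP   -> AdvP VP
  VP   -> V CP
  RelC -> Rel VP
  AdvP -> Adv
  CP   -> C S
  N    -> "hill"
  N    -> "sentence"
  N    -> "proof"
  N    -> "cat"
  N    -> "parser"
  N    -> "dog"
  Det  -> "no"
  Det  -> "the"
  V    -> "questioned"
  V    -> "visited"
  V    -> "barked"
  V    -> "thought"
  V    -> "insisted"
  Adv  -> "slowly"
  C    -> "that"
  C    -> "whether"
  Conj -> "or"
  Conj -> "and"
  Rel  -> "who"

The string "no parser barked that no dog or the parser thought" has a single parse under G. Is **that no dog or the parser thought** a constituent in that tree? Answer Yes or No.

Yes

[S [NP [Det no] [N parser]] [VP [V barked] [CP [C that] [S [NP [NP [Det no] [N dog]] [Conj or] [NP [Det the] [N parser]]] [VP [V thought]]]]]]
The words 'that no dog or the parser thought' are exhaustively dominated by a single CP node (built by CP → C S), so they form a constituent.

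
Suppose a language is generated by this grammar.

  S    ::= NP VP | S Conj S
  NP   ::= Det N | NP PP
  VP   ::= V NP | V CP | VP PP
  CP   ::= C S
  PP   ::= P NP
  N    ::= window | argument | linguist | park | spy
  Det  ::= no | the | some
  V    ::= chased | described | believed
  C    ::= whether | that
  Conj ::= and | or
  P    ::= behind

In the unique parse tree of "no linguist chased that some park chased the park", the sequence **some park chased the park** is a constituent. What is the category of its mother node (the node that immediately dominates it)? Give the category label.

CP

S
  NP
    Det: no
    N: linguist
  VP
    V: chased
    CP
      C: that
      S
        NP
          Det: some
          N: park
        VP
          V: chased
          NP
            Det: the
            N: park
The span 'some park chased the park' is the S node built by S → NP VP.
Its mother is the CP built by CP → C S.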